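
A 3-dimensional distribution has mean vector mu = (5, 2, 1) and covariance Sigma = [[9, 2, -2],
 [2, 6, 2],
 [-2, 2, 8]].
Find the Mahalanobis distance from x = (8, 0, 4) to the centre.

Step 1 — centre the observation: (x - mu) = (3, -2, 3).

Step 2 — invert Sigma (cofactor / det for 3×3, or solve directly):
  Sigma^{-1} = [[0.1358, -0.0617, 0.0494],
 [-0.0617, 0.2099, -0.0679],
 [0.0494, -0.0679, 0.1543]].

Step 3 — form the quadratic (x - mu)^T · Sigma^{-1} · (x - mu):
  Sigma^{-1} · (x - mu) = (0.679, -0.8086, 0.7469).
  (x - mu)^T · [Sigma^{-1} · (x - mu)] = (3)·(0.679) + (-2)·(-0.8086) + (3)·(0.7469) = 5.8951.

Step 4 — take square root: d = √(5.8951) ≈ 2.428.

d(x, mu) = √(5.8951) ≈ 2.428


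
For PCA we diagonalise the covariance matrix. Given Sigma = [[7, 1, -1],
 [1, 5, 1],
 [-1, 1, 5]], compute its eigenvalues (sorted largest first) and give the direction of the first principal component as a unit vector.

Step 1 — characteristic polynomial p(λ) = det(λI - Sigma) = λ³ - tr·λ² + c_1·λ - det, where tr = trace, c_1 = sum of the principal 2×2 minors, det = det(Sigma):
  tr = 7 + 5 + 5 = 17,
  c_1 = (7·5 - (1)²) + (7·5 - (-1)²) + (5·5 - (1)²) = 34 + 34 + 24 = 92,
  det = 7·(5·5 - (1)²) - (1)·((1)·5 - (1)·(-1)) + (-1)·((1)·(1) - 5·(-1)) = 7·(24) - (1)·(6) + (-1)·(6) = 156.
  So p(λ) = λ³ - 17λ² + 92λ - 156.
Step 2 — look for an integer root (rational root theorem: any rational root is an integer divisor of 156). Testing λ = 6:
  p(6) = 216 - 612 + 552 - 156 = 0  ✓
  Dividing out (λ - 6): p(λ) = (λ - 6)(λ² - 11λ + 26).
Step 3 — remaining eigenvalues from the quadratic λ² - 11λ + 26 = 0:
  Δ = 11² - 4·26 = 121 - 104 = 17,  λ = (11 ± √17)/2 = (11 ± 4.1231)/2 ≈ 7.5616 or 3.4384.
  Sorted: λ_1 = 7.5616,  λ_2 = 6,  λ_3 = 3.4384  (check: sum = 17 = tr ✓).

Step 4 — unit eigenvector for λ_1 ≈ 7.5616: v spans the null space of (Sigma - λ_1 I), whose rows are
  r_1 = (-0.5616, 1, -1),  r_2 = (1, -2.5616, 1),  r_3 = (-1, 1, -2.5616).
  v is orthogonal to every row, so take v ∝ r_1 × r_2 = ((1)·(1) - (-1)·(-2.5616), (-1)·(1) - (-0.5616)·(1), (-0.5616)·(-2.5616) - (1)·(1)) ≈ (-1.5616, -0.4384, 0.4384).
  Rescale (multiply by -1 so the first nonzero entry is positive): u = (1.5616, 0.4384, -0.4384).
  ||u|| = √((1.5616)² + (0.4384)² + (-0.4384)²) = √(2.8229) ≈ 1.6802,  v_1 = u/||u|| ≈ (0.9294, 0.261, -0.261) (||v_1|| = 1).

λ_1 = 7.5616,  λ_2 = 6,  λ_3 = 3.4384;  v_1 ≈ (0.9294, 0.261, -0.261)


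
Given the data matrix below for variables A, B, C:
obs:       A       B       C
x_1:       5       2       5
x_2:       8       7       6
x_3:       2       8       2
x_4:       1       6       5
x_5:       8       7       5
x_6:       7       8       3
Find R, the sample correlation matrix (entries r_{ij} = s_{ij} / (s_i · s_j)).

Step 1 — column means:
  mean(A) = (5 + 8 + 2 + 1 + 8 + 7) / 6 = 31/6 = 5.1667
  mean(B) = (2 + 7 + 8 + 6 + 7 + 8) / 6 = 38/6 = 6.3333
  mean(C) = (5 + 6 + 2 + 5 + 5 + 3) / 6 = 26/6 = 4.3333

Step 2 — sample variances and covariances s[i,j] = (1/(n-1)) · Σ_k (x_{k,i} - mean_i) · (x_{k,j} - mean_j), with n-1 = 5:
  s[A,A] = ((-0.1667)·(-0.1667) + (2.8333)·(2.8333) + (-3.1667)·(-3.1667) + (-4.1667)·(-4.1667) + (2.8333)·(2.8333) + (1.8333)·(1.8333)) / 5 = 46.8333/5 = 9.3667
  s[A,B] = ((-0.1667)·(-4.3333) + (2.8333)·(0.6667) + (-3.1667)·(1.6667) + (-4.1667)·(-0.3333) + (2.8333)·(0.6667) + (1.8333)·(1.6667)) / 5 = 3.6667/5 = 0.7333
  s[A,C] = ((-0.1667)·(0.6667) + (2.8333)·(1.6667) + (-3.1667)·(-2.3333) + (-4.1667)·(0.6667) + (2.8333)·(0.6667) + (1.8333)·(-1.3333)) / 5 = 8.6667/5 = 1.7333
  s[B,B] = ((-4.3333)·(-4.3333) + (0.6667)·(0.6667) + (1.6667)·(1.6667) + (-0.3333)·(-0.3333) + (0.6667)·(0.6667) + (1.6667)·(1.6667)) / 5 = 25.3333/5 = 5.0667
  s[B,C] = ((-4.3333)·(0.6667) + (0.6667)·(1.6667) + (1.6667)·(-2.3333) + (-0.3333)·(0.6667) + (0.6667)·(0.6667) + (1.6667)·(-1.3333)) / 5 = -7.6667/5 = -1.5333
  s[C,C] = ((0.6667)·(0.6667) + (1.6667)·(1.6667) + (-2.3333)·(-2.3333) + (0.6667)·(0.6667) + (0.6667)·(0.6667) + (-1.3333)·(-1.3333)) / 5 = 11.3333/5 = 2.2667
  Sample standard deviations s_i = √(s[i,i]):
  s(A) = √(9.3667) = 3.0605
  s(B) = √(5.0667) = 2.2509
  s(C) = √(2.2667) = 1.5055

Step 3 — r_{ij} = s_{ij} / (s_i · s_j):
  r[A,A] = 1 (diagonal).
  r[A,B] = 0.7333 / (3.0605 · 2.2509) = 0.7333 / 6.889 = 0.1065
  r[A,C] = 1.7333 / (3.0605 · 1.5055) = 1.7333 / 4.6077 = 0.3762
  r[B,B] = 1 (diagonal).
  r[B,C] = -1.5333 / (2.2509 · 1.5055) = -1.5333 / 3.3889 = -0.4525
  r[C,C] = 1 (diagonal).

R is symmetric with unit diagonal. Assembling:

R = [[1, 0.1065, 0.3762],
 [0.1065, 1, -0.4525],
 [0.3762, -0.4525, 1]]


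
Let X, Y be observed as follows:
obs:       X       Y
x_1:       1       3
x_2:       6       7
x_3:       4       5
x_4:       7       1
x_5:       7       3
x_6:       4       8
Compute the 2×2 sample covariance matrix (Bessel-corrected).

Step 1 — column means:
  mean(X) = (1 + 6 + 4 + 7 + 7 + 4) / 6 = 29/6 = 4.8333
  mean(Y) = (3 + 7 + 5 + 1 + 3 + 8) / 6 = 27/6 = 4.5

Step 2 — sample covariance S[i,j] = (1/(n-1)) · Σ_k (x_{k,i} - mean_i) · (x_{k,j} - mean_j), with n-1 = 5.
  S[X,X] = ((-3.8333)·(-3.8333) + (1.1667)·(1.1667) + (-0.8333)·(-0.8333) + (2.1667)·(2.1667) + (2.1667)·(2.1667) + (-0.8333)·(-0.8333)) / 5 = 26.8333/5 = 5.3667
  S[X,Y] = ((-3.8333)·(-1.5) + (1.1667)·(2.5) + (-0.8333)·(0.5) + (2.1667)·(-3.5) + (2.1667)·(-1.5) + (-0.8333)·(3.5)) / 5 = -5.5/5 = -1.1
  S[Y,Y] = ((-1.5)·(-1.5) + (2.5)·(2.5) + (0.5)·(0.5) + (-3.5)·(-3.5) + (-1.5)·(-1.5) + (3.5)·(3.5)) / 5 = 35.5/5 = 7.1

S is symmetric (S[j,i] = S[i,j]). Assembling:

S = [[5.3667, -1.1],
 [-1.1, 7.1]]


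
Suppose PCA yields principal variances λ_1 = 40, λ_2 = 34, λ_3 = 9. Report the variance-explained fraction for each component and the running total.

Step 1 — total variance = trace(Sigma) = Σ λ_i = 40 + 34 + 9 = 83.

Step 2 — fraction explained by component i = λ_i / Σ λ:
  PC1: 40/83 = 0.4819
  PC2: 34/83 = 0.4096
  PC3: 9/83 = 0.1084

Step 3 — cumulative fraction after k components = (λ_1 + ... + λ_k) / Σ λ:
  k = 1: 40/83 = 0.4819
  k = 2: (40 + 34)/83 = 74/83 = 0.8916
  k = 3: (40 + 34 + 9)/83 = 83/83 = 1

Summary (fraction, with percent):

explained: PC1 0.4819 (48.19%), PC2 0.4096 (40.96%), PC3 0.1084 (10.84%);  cumulative: 0.4819, 0.8916, 1


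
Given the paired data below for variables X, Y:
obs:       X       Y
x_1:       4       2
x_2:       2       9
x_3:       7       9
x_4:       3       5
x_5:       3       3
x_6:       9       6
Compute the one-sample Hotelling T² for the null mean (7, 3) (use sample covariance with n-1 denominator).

Step 1 — sample mean vector:
  mean(X) = (4 + 2 + 7 + 3 + 3 + 9) / 6 = 28/6 = 4.6667
  mean(Y) = (2 + 9 + 9 + 5 + 3 + 6) / 6 = 34/6 = 5.6667
  x̄ = (4.6667, 5.6667),  deviation x̄ - mu_0 = (4.6667, 5.6667) - (7, 3) = (-2.3333, 2.6667).

Step 2 — sample covariance matrix, S[i,j] = (1/(n-1)) · Σ_k (x_{k,i} - mean_i) · (x_{k,j} - mean_j), divisor n-1 = 5:
  S[X,X] = ((-0.6667)·(-0.6667) + (-2.6667)·(-2.6667) + (2.3333)·(2.3333) + (-1.6667)·(-1.6667) + (-1.6667)·(-1.6667) + (4.3333)·(4.3333)) / 5 = 37.3333/5 = 7.4667
  S[X,Y] = ((-0.6667)·(-3.6667) + (-2.6667)·(3.3333) + (2.3333)·(3.3333) + (-1.6667)·(-0.6667) + (-1.6667)·(-2.6667) + (4.3333)·(0.3333)) / 5 = 8.3333/5 = 1.6667
  S[Y,Y] = ((-3.6667)·(-3.6667) + (3.3333)·(3.3333) + (3.3333)·(3.3333) + (-0.6667)·(-0.6667) + (-2.6667)·(-2.6667) + (0.3333)·(0.3333)) / 5 = 43.3333/5 = 8.6667
  S = [[7.4667, 1.6667],
 [1.6667, 8.6667]].

Step 3 — invert S. det(S) = 7.4667·8.6667 - (1.6667)² = 61.9333.
  S^{-1} = (1/det) · [[d, -b], [-b, a]] = [[0.1399, -0.0269],
 [-0.0269, 0.1206]].

Step 4 — quadratic form (x̄ - mu_0)^T · S^{-1} · (x̄ - mu_0):
  S^{-1} · (x̄ - mu_0) = (-0.3983, 0.3843),
  (x̄ - mu_0)^T · [...] = (-2.3333)·(-0.3983) + (2.6667)·(0.3843) = 1.9541.

Step 5 — scale by n: T² = 6 · 1.9541 = 11.7244.

T² ≈ 11.7244


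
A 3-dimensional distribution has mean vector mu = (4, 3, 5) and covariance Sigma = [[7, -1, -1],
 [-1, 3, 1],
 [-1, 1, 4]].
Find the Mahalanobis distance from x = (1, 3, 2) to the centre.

Step 1 — centre the observation: (x - mu) = (-3, 0, -3).

Step 2 — invert Sigma (cofactor / det for 3×3, or solve directly):
  Sigma^{-1} = [[0.1528, 0.0417, 0.0278],
 [0.0417, 0.375, -0.0833],
 [0.0278, -0.0833, 0.2778]].

Step 3 — form the quadratic (x - mu)^T · Sigma^{-1} · (x - mu):
  Sigma^{-1} · (x - mu) = (-0.5417, 0.125, -0.9167).
  (x - mu)^T · [Sigma^{-1} · (x - mu)] = (-3)·(-0.5417) + (0)·(0.125) + (-3)·(-0.9167) = 4.375.

Step 4 — take square root: d = √(4.375) ≈ 2.0917.

d(x, mu) = √(4.375) ≈ 2.0917


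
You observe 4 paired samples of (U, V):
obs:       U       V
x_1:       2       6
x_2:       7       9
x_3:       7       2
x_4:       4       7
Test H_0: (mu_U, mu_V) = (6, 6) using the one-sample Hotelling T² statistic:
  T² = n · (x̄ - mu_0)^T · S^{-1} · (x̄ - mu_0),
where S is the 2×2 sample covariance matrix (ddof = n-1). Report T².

Step 1 — sample mean vector:
  mean(U) = (2 + 7 + 7 + 4) / 4 = 20/4 = 5
  mean(V) = (6 + 9 + 2 + 7) / 4 = 24/4 = 6
  x̄ = (5, 6),  deviation x̄ - mu_0 = (5, 6) - (6, 6) = (-1, 0).

Step 2 — sample covariance matrix, S[i,j] = (1/(n-1)) · Σ_k (x_{k,i} - mean_i) · (x_{k,j} - mean_j), divisor n-1 = 3:
  S[U,U] = ((-3)·(-3) + (2)·(2) + (2)·(2) + (-1)·(-1)) / 3 = 18/3 = 6
  S[U,V] = ((-3)·(0) + (2)·(3) + (2)·(-4) + (-1)·(1)) / 3 = -3/3 = -1
  S[V,V] = ((0)·(0) + (3)·(3) + (-4)·(-4) + (1)·(1)) / 3 = 26/3 = 8.6667
  S = [[6, -1],
 [-1, 8.6667]].

Step 3 — invert S. det(S) = 6·8.6667 - (-1)² = 51.
  S^{-1} = (1/det) · [[d, -b], [-b, a]] = [[0.1699, 0.0196],
 [0.0196, 0.1176]].

Step 4 — quadratic form (x̄ - mu_0)^T · S^{-1} · (x̄ - mu_0):
  S^{-1} · (x̄ - mu_0) = (-0.1699, -0.0196),
  (x̄ - mu_0)^T · [...] = (-1)·(-0.1699) + (0)·(-0.0196) = 0.1699.

Step 5 — scale by n: T² = 4 · 0.1699 = 0.6797.

T² ≈ 0.6797


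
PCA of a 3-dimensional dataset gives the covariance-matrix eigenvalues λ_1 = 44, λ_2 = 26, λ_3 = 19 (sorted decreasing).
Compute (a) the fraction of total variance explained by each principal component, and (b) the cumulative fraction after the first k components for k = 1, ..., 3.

Step 1 — total variance = trace(Sigma) = Σ λ_i = 44 + 26 + 19 = 89.

Step 2 — fraction explained by component i = λ_i / Σ λ:
  PC1: 44/89 = 0.4944
  PC2: 26/89 = 0.2921
  PC3: 19/89 = 0.2135

Step 3 — cumulative fraction after k components = (λ_1 + ... + λ_k) / Σ λ:
  k = 1: 44/89 = 0.4944
  k = 2: (44 + 26)/89 = 70/89 = 0.7865
  k = 3: (44 + 26 + 19)/89 = 89/89 = 1

Summary (fraction, with percent):

explained: PC1 0.4944 (49.44%), PC2 0.2921 (29.21%), PC3 0.2135 (21.35%);  cumulative: 0.4944, 0.7865, 1


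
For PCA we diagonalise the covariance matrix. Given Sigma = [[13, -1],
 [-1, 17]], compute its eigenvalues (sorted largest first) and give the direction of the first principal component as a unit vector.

Step 1 — characteristic polynomial of 2×2 Sigma:
  det(Sigma - λI) = λ² - trace · λ + det = 0.
  trace = 13 + 17 = 30, det = 13·17 - (-1)² = 220.
Step 2 — discriminant:
  Δ = trace² - 4·det = 900 - 880 = 20.
Step 3 — eigenvalues:
  λ = (trace ± √Δ)/2 = (30 ± 4.4721)/2,
  λ_1 = 17.2361,  λ_2 = 12.7639.

Step 4 — unit eigenvector for λ_1: solve (Sigma - λ_1 I)v = 0. First row:
  (13 - 17.2361)·v_x + (-1)·v_y = 0, i.e. (-4.2361)·v_x + (-1)·v_y = 0,
  so v ∝ (b, λ_1 - a) = (-1, 4.2361); multiply by -1 so the first entry is positive: u = (1, -4.2361).
  ||u|| = √((1)² + (-4.2361)²) = √(18.9443) ≈ 4.3525,
  v_1 = u/||u|| ≈ (0.2298, -0.9732) (||v_1|| = 1).

λ_1 = 17.2361,  λ_2 = 12.7639;  v_1 ≈ (0.2298, -0.9732)


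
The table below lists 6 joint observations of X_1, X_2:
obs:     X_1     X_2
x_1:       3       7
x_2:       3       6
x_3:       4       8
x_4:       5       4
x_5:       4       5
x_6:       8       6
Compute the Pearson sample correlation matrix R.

Step 1 — column means:
  mean(X_1) = (3 + 3 + 4 + 5 + 4 + 8) / 6 = 27/6 = 4.5
  mean(X_2) = (7 + 6 + 8 + 4 + 5 + 6) / 6 = 36/6 = 6

Step 2 — sample variances and covariances s[i,j] = (1/(n-1)) · Σ_k (x_{k,i} - mean_i) · (x_{k,j} - mean_j), with n-1 = 5:
  s[X_1,X_1] = ((-1.5)·(-1.5) + (-1.5)·(-1.5) + (-0.5)·(-0.5) + (0.5)·(0.5) + (-0.5)·(-0.5) + (3.5)·(3.5)) / 5 = 17.5/5 = 3.5
  s[X_1,X_2] = ((-1.5)·(1) + (-1.5)·(0) + (-0.5)·(2) + (0.5)·(-2) + (-0.5)·(-1) + (3.5)·(0)) / 5 = -3/5 = -0.6
  s[X_2,X_2] = ((1)·(1) + (0)·(0) + (2)·(2) + (-2)·(-2) + (-1)·(-1) + (0)·(0)) / 5 = 10/5 = 2
  Sample standard deviations s_i = √(s[i,i]):
  s(X_1) = √(3.5) = 1.8708
  s(X_2) = √(2) = 1.4142

Step 3 — r_{ij} = s_{ij} / (s_i · s_j):
  r[X_1,X_1] = 1 (diagonal).
  r[X_1,X_2] = -0.6 / (1.8708 · 1.4142) = -0.6 / 2.6458 = -0.2268
  r[X_2,X_2] = 1 (diagonal).

R is symmetric with unit diagonal. Assembling:

R = [[1, -0.2268],
 [-0.2268, 1]]


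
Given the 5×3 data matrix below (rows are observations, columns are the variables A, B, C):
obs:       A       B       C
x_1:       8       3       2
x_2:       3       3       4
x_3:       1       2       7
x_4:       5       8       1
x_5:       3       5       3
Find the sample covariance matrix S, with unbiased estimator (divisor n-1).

Step 1 — column means:
  mean(A) = (8 + 3 + 1 + 5 + 3) / 5 = 20/5 = 4
  mean(B) = (3 + 3 + 2 + 8 + 5) / 5 = 21/5 = 4.2
  mean(C) = (2 + 4 + 7 + 1 + 3) / 5 = 17/5 = 3.4

Step 2 — sample covariance S[i,j] = (1/(n-1)) · Σ_k (x_{k,i} - mean_i) · (x_{k,j} - mean_j), with n-1 = 4.
  S[A,A] = ((4)·(4) + (-1)·(-1) + (-3)·(-3) + (1)·(1) + (-1)·(-1)) / 4 = 28/4 = 7
  S[A,B] = ((4)·(-1.2) + (-1)·(-1.2) + (-3)·(-2.2) + (1)·(3.8) + (-1)·(0.8)) / 4 = 6/4 = 1.5
  S[A,C] = ((4)·(-1.4) + (-1)·(0.6) + (-3)·(3.6) + (1)·(-2.4) + (-1)·(-0.4)) / 4 = -19/4 = -4.75
  S[B,B] = ((-1.2)·(-1.2) + (-1.2)·(-1.2) + (-2.2)·(-2.2) + (3.8)·(3.8) + (0.8)·(0.8)) / 4 = 22.8/4 = 5.7
  S[B,C] = ((-1.2)·(-1.4) + (-1.2)·(0.6) + (-2.2)·(3.6) + (3.8)·(-2.4) + (0.8)·(-0.4)) / 4 = -16.4/4 = -4.1
  S[C,C] = ((-1.4)·(-1.4) + (0.6)·(0.6) + (3.6)·(3.6) + (-2.4)·(-2.4) + (-0.4)·(-0.4)) / 4 = 21.2/4 = 5.3

S is symmetric (S[j,i] = S[i,j]). Assembling:

S = [[7, 1.5, -4.75],
 [1.5, 5.7, -4.1],
 [-4.75, -4.1, 5.3]]


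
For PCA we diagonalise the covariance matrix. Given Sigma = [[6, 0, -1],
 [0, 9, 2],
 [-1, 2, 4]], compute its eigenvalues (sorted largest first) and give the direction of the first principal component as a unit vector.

Step 1 — characteristic polynomial p(λ) = det(λI - Sigma) = λ³ - tr·λ² + c_1·λ - det, where tr = trace, c_1 = sum of the principal 2×2 minors, det = det(Sigma):
  tr = 6 + 9 + 4 = 19,
  c_1 = (6·9 - (0)²) + (6·4 - (-1)²) + (9·4 - (2)²) = 54 + 23 + 32 = 109,
  det = 6·(9·4 - (2)²) - (0)·((0)·4 - (2)·(-1)) + (-1)·((0)·(2) - 9·(-1)) = 6·(32) - (0)·(2) + (-1)·(9) = 183.
  So p(λ) = λ³ - 19λ² + 109λ - 183.
Step 2 — look for an integer root (rational root theorem: any rational root is an integer divisor of 183). Testing λ = 3:
  p(3) = 27 - 171 + 327 - 183 = 0  ✓
  Dividing out (λ - 3): p(λ) = (λ - 3)(λ² - 16λ + 61).
Step 3 — remaining eigenvalues from the quadratic λ² - 16λ + 61 = 0:
  Δ = 16² - 4·61 = 256 - 244 = 12,  λ = (16 ± √12)/2 = (16 ± 3.4641)/2 ≈ 9.7321 or 6.2679.
  Sorted: λ_1 = 9.7321,  λ_2 = 6.2679,  λ_3 = 3  (check: sum = 19 = tr ✓).

Step 4 — unit eigenvector for λ_1 ≈ 9.7321: v spans the null space of (Sigma - λ_1 I), whose rows are
  r_1 = (-3.7321, 0, -1),  r_2 = (0, -0.7321, 2),  r_3 = (-1, 2, -5.7321).
  v is orthogonal to every row, so take v ∝ r_1 × r_2 = ((0)·(2) - (-1)·(-0.7321), (-1)·(0) - (-3.7321)·(2), (-3.7321)·(-0.7321) - (0)·(0)) ≈ (-0.7321, 7.4641, 2.7321).
  Rescale (multiply by -1 so the first nonzero entry is positive): u = (0.7321, -7.4641, -2.7321).
  ||u|| = √((0.7321)² + (-7.4641)² + (-2.7321)²) = √(63.7128) ≈ 7.982,  v_1 = u/||u|| ≈ (0.0917, -0.9351, -0.3423) (||v_1|| = 1).

λ_1 = 9.7321,  λ_2 = 6.2679,  λ_3 = 3;  v_1 ≈ (0.0917, -0.9351, -0.3423)


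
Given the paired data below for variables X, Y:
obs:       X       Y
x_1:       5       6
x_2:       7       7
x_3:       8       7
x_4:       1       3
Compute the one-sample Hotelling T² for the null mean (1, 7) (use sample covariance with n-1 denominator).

Step 1 — sample mean vector:
  mean(X) = (5 + 7 + 8 + 1) / 4 = 21/4 = 5.25
  mean(Y) = (6 + 7 + 7 + 3) / 4 = 23/4 = 5.75
  x̄ = (5.25, 5.75),  deviation x̄ - mu_0 = (5.25, 5.75) - (1, 7) = (4.25, -1.25).

Step 2 — sample covariance matrix, S[i,j] = (1/(n-1)) · Σ_k (x_{k,i} - mean_i) · (x_{k,j} - mean_j), divisor n-1 = 3:
  S[X,X] = ((-0.25)·(-0.25) + (1.75)·(1.75) + (2.75)·(2.75) + (-4.25)·(-4.25)) / 3 = 28.75/3 = 9.5833
  S[X,Y] = ((-0.25)·(0.25) + (1.75)·(1.25) + (2.75)·(1.25) + (-4.25)·(-2.75)) / 3 = 17.25/3 = 5.75
  S[Y,Y] = ((0.25)·(0.25) + (1.25)·(1.25) + (1.25)·(1.25) + (-2.75)·(-2.75)) / 3 = 10.75/3 = 3.5833
  S = [[9.5833, 5.75],
 [5.75, 3.5833]].

Step 3 — invert S. det(S) = 9.5833·3.5833 - (5.75)² = 1.2778.
  S^{-1} = (1/det) · [[d, -b], [-b, a]] = [[2.8043, -4.5],
 [-4.5, 7.5]].

Step 4 — quadratic form (x̄ - mu_0)^T · S^{-1} · (x̄ - mu_0):
  S^{-1} · (x̄ - mu_0) = (17.5435, -28.5),
  (x̄ - mu_0)^T · [...] = (4.25)·(17.5435) + (-1.25)·(-28.5) = 110.1848.

Step 5 — scale by n: T² = 4 · 110.1848 = 440.7391.

T² ≈ 440.7391


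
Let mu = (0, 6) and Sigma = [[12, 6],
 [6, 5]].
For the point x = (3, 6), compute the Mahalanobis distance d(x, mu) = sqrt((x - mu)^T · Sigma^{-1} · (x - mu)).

Step 1 — centre the observation: (x - mu) = (3, 0).

Step 2 — invert Sigma. det(Sigma) = 12·5 - (6)² = 24.
  Sigma^{-1} = (1/det) · [[d, -b], [-b, a]] = [[0.2083, -0.25],
 [-0.25, 0.5]].

Step 3 — form the quadratic (x - mu)^T · Sigma^{-1} · (x - mu):
  Sigma^{-1} · (x - mu) = (0.625, -0.75).
  (x - mu)^T · [Sigma^{-1} · (x - mu)] = (3)·(0.625) + (0)·(-0.75) = 1.875.

Step 4 — take square root: d = √(1.875) ≈ 1.3693.

d(x, mu) = √(1.875) ≈ 1.3693


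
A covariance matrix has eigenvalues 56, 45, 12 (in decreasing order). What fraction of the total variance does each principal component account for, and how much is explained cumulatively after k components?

Step 1 — total variance = trace(Sigma) = Σ λ_i = 56 + 45 + 12 = 113.

Step 2 — fraction explained by component i = λ_i / Σ λ:
  PC1: 56/113 = 0.4956
  PC2: 45/113 = 0.3982
  PC3: 12/113 = 0.1062

Step 3 — cumulative fraction after k components = (λ_1 + ... + λ_k) / Σ λ:
  k = 1: 56/113 = 0.4956
  k = 2: (56 + 45)/113 = 101/113 = 0.8938
  k = 3: (56 + 45 + 12)/113 = 113/113 = 1

Summary (fraction, with percent):

explained: PC1 0.4956 (49.56%), PC2 0.3982 (39.82%), PC3 0.1062 (10.62%);  cumulative: 0.4956, 0.8938, 1


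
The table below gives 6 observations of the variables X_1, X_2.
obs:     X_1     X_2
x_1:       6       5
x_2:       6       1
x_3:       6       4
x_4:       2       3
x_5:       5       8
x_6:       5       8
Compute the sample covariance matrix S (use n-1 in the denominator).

Step 1 — column means:
  mean(X_1) = (6 + 6 + 6 + 2 + 5 + 5) / 6 = 30/6 = 5
  mean(X_2) = (5 + 1 + 4 + 3 + 8 + 8) / 6 = 29/6 = 4.8333

Step 2 — sample covariance S[i,j] = (1/(n-1)) · Σ_k (x_{k,i} - mean_i) · (x_{k,j} - mean_j), with n-1 = 5.
  S[X_1,X_1] = ((1)·(1) + (1)·(1) + (1)·(1) + (-3)·(-3) + (0)·(0) + (0)·(0)) / 5 = 12/5 = 2.4
  S[X_1,X_2] = ((1)·(0.1667) + (1)·(-3.8333) + (1)·(-0.8333) + (-3)·(-1.8333) + (0)·(3.1667) + (0)·(3.1667)) / 5 = 1/5 = 0.2
  S[X_2,X_2] = ((0.1667)·(0.1667) + (-3.8333)·(-3.8333) + (-0.8333)·(-0.8333) + (-1.8333)·(-1.8333) + (3.1667)·(3.1667) + (3.1667)·(3.1667)) / 5 = 38.8333/5 = 7.7667

S is symmetric (S[j,i] = S[i,j]). Assembling:

S = [[2.4, 0.2],
 [0.2, 7.7667]]


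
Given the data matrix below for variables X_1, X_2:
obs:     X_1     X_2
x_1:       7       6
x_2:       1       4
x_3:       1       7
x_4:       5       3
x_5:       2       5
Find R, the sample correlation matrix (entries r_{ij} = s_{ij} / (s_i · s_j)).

Step 1 — column means:
  mean(X_1) = (7 + 1 + 1 + 5 + 2) / 5 = 16/5 = 3.2
  mean(X_2) = (6 + 4 + 7 + 3 + 5) / 5 = 25/5 = 5

Step 2 — sample variances and covariances s[i,j] = (1/(n-1)) · Σ_k (x_{k,i} - mean_i) · (x_{k,j} - mean_j), with n-1 = 4:
  s[X_1,X_1] = ((3.8)·(3.8) + (-2.2)·(-2.2) + (-2.2)·(-2.2) + (1.8)·(1.8) + (-1.2)·(-1.2)) / 4 = 28.8/4 = 7.2
  s[X_1,X_2] = ((3.8)·(1) + (-2.2)·(-1) + (-2.2)·(2) + (1.8)·(-2) + (-1.2)·(0)) / 4 = -2/4 = -0.5
  s[X_2,X_2] = ((1)·(1) + (-1)·(-1) + (2)·(2) + (-2)·(-2) + (0)·(0)) / 4 = 10/4 = 2.5
  Sample standard deviations s_i = √(s[i,i]):
  s(X_1) = √(7.2) = 2.6833
  s(X_2) = √(2.5) = 1.5811

Step 3 — r_{ij} = s_{ij} / (s_i · s_j):
  r[X_1,X_1] = 1 (diagonal).
  r[X_1,X_2] = -0.5 / (2.6833 · 1.5811) = -0.5 / 4.2426 = -0.1179
  r[X_2,X_2] = 1 (diagonal).

R is symmetric with unit diagonal. Assembling:

R = [[1, -0.1179],
 [-0.1179, 1]]


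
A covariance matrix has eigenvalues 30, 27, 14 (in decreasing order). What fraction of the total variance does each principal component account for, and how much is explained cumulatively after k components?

Step 1 — total variance = trace(Sigma) = Σ λ_i = 30 + 27 + 14 = 71.

Step 2 — fraction explained by component i = λ_i / Σ λ:
  PC1: 30/71 = 0.4225
  PC2: 27/71 = 0.3803
  PC3: 14/71 = 0.1972

Step 3 — cumulative fraction after k components = (λ_1 + ... + λ_k) / Σ λ:
  k = 1: 30/71 = 0.4225
  k = 2: (30 + 27)/71 = 57/71 = 0.8028
  k = 3: (30 + 27 + 14)/71 = 71/71 = 1

Summary (fraction, with percent):

explained: PC1 0.4225 (42.25%), PC2 0.3803 (38.03%), PC3 0.1972 (19.72%);  cumulative: 0.4225, 0.8028, 1


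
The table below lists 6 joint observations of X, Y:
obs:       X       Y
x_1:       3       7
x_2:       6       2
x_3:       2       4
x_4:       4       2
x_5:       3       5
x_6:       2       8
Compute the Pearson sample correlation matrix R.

Step 1 — column means:
  mean(X) = (3 + 6 + 2 + 4 + 3 + 2) / 6 = 20/6 = 3.3333
  mean(Y) = (7 + 2 + 4 + 2 + 5 + 8) / 6 = 28/6 = 4.6667

Step 2 — sample variances and covariances s[i,j] = (1/(n-1)) · Σ_k (x_{k,i} - mean_i) · (x_{k,j} - mean_j), with n-1 = 5:
  s[X,X] = ((-0.3333)·(-0.3333) + (2.6667)·(2.6667) + (-1.3333)·(-1.3333) + (0.6667)·(0.6667) + (-0.3333)·(-0.3333) + (-1.3333)·(-1.3333)) / 5 = 11.3333/5 = 2.2667
  s[X,Y] = ((-0.3333)·(2.3333) + (2.6667)·(-2.6667) + (-1.3333)·(-0.6667) + (0.6667)·(-2.6667) + (-0.3333)·(0.3333) + (-1.3333)·(3.3333)) / 5 = -13.3333/5 = -2.6667
  s[Y,Y] = ((2.3333)·(2.3333) + (-2.6667)·(-2.6667) + (-0.6667)·(-0.6667) + (-2.6667)·(-2.6667) + (0.3333)·(0.3333) + (3.3333)·(3.3333)) / 5 = 31.3333/5 = 6.2667
  Sample standard deviations s_i = √(s[i,i]):
  s(X) = √(2.2667) = 1.5055
  s(Y) = √(6.2667) = 2.5033

Step 3 — r_{ij} = s_{ij} / (s_i · s_j):
  r[X,X] = 1 (diagonal).
  r[X,Y] = -2.6667 / (1.5055 · 2.5033) = -2.6667 / 3.7689 = -0.7075
  r[Y,Y] = 1 (diagonal).

R is symmetric with unit diagonal. Assembling:

R = [[1, -0.7075],
 [-0.7075, 1]]


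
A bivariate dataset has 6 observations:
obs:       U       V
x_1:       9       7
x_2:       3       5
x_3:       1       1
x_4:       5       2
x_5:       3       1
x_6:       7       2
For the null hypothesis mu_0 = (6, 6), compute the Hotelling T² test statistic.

Step 1 — sample mean vector:
  mean(U) = (9 + 3 + 1 + 5 + 3 + 7) / 6 = 28/6 = 4.6667
  mean(V) = (7 + 5 + 1 + 2 + 1 + 2) / 6 = 18/6 = 3
  x̄ = (4.6667, 3),  deviation x̄ - mu_0 = (4.6667, 3) - (6, 6) = (-1.3333, -3).

Step 2 — sample covariance matrix, S[i,j] = (1/(n-1)) · Σ_k (x_{k,i} - mean_i) · (x_{k,j} - mean_j), divisor n-1 = 5:
  S[U,U] = ((4.3333)·(4.3333) + (-1.6667)·(-1.6667) + (-3.6667)·(-3.6667) + (0.3333)·(0.3333) + (-1.6667)·(-1.6667) + (2.3333)·(2.3333)) / 5 = 43.3333/5 = 8.6667
  S[U,V] = ((4.3333)·(4) + (-1.6667)·(2) + (-3.6667)·(-2) + (0.3333)·(-1) + (-1.6667)·(-2) + (2.3333)·(-1)) / 5 = 22/5 = 4.4
  S[V,V] = ((4)·(4) + (2)·(2) + (-2)·(-2) + (-1)·(-1) + (-2)·(-2) + (-1)·(-1)) / 5 = 30/5 = 6
  S = [[8.6667, 4.4],
 [4.4, 6]].

Step 3 — invert S. det(S) = 8.6667·6 - (4.4)² = 32.64.
  S^{-1} = (1/det) · [[d, -b], [-b, a]] = [[0.1838, -0.1348],
 [-0.1348, 0.2655]].

Step 4 — quadratic form (x̄ - mu_0)^T · S^{-1} · (x̄ - mu_0):
  S^{-1} · (x̄ - mu_0) = (0.1593, -0.6168),
  (x̄ - mu_0)^T · [...] = (-1.3333)·(0.1593) + (-3)·(-0.6168) = 1.6381.

Step 5 — scale by n: T² = 6 · 1.6381 = 9.8284.

T² ≈ 9.8284


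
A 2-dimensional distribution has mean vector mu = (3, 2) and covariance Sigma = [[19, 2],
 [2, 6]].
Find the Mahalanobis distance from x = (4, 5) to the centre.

Step 1 — centre the observation: (x - mu) = (1, 3).

Step 2 — invert Sigma. det(Sigma) = 19·6 - (2)² = 110.
  Sigma^{-1} = (1/det) · [[d, -b], [-b, a]] = [[0.0545, -0.0182],
 [-0.0182, 0.1727]].

Step 3 — form the quadratic (x - mu)^T · Sigma^{-1} · (x - mu):
  Sigma^{-1} · (x - mu) = (0, 0.5).
  (x - mu)^T · [Sigma^{-1} · (x - mu)] = (1)·(0) + (3)·(0.5) = 1.5.

Step 4 — take square root: d = √(1.5) ≈ 1.2247.

d(x, mu) = √(1.5) ≈ 1.2247


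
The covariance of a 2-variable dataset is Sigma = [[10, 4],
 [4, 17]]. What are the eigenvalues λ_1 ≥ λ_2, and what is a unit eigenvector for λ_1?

Step 1 — characteristic polynomial of 2×2 Sigma:
  det(Sigma - λI) = λ² - trace · λ + det = 0.
  trace = 10 + 17 = 27, det = 10·17 - (4)² = 154.
Step 2 — discriminant:
  Δ = trace² - 4·det = 729 - 616 = 113.
Step 3 — eigenvalues:
  λ = (trace ± √Δ)/2 = (27 ± 10.6301)/2,
  λ_1 = 18.8151,  λ_2 = 8.1849.

Step 4 — unit eigenvector for λ_1: solve (Sigma - λ_1 I)v = 0. First row:
  (10 - 18.8151)·v_x + (4)·v_y = 0, i.e. (-8.8151)·v_x + (4)·v_y = 0,
  so v ∝ (b, λ_1 - a) = (4, 8.8151) = u.
  ||u|| = √((4)² + (8.8151)²) = √(93.7055) ≈ 9.6802,
  v_1 = u/||u|| ≈ (0.4132, 0.9106) (||v_1|| = 1).

λ_1 = 18.8151,  λ_2 = 8.1849;  v_1 ≈ (0.4132, 0.9106)


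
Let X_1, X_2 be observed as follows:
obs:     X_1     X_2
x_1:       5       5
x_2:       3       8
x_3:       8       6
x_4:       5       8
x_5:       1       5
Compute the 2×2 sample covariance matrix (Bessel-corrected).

Step 1 — column means:
  mean(X_1) = (5 + 3 + 8 + 5 + 1) / 5 = 22/5 = 4.4
  mean(X_2) = (5 + 8 + 6 + 8 + 5) / 5 = 32/5 = 6.4

Step 2 — sample covariance S[i,j] = (1/(n-1)) · Σ_k (x_{k,i} - mean_i) · (x_{k,j} - mean_j), with n-1 = 4.
  S[X_1,X_1] = ((0.6)·(0.6) + (-1.4)·(-1.4) + (3.6)·(3.6) + (0.6)·(0.6) + (-3.4)·(-3.4)) / 4 = 27.2/4 = 6.8
  S[X_1,X_2] = ((0.6)·(-1.4) + (-1.4)·(1.6) + (3.6)·(-0.4) + (0.6)·(1.6) + (-3.4)·(-1.4)) / 4 = 1.2/4 = 0.3
  S[X_2,X_2] = ((-1.4)·(-1.4) + (1.6)·(1.6) + (-0.4)·(-0.4) + (1.6)·(1.6) + (-1.4)·(-1.4)) / 4 = 9.2/4 = 2.3

S is symmetric (S[j,i] = S[i,j]). Assembling:

S = [[6.8, 0.3],
 [0.3, 2.3]]


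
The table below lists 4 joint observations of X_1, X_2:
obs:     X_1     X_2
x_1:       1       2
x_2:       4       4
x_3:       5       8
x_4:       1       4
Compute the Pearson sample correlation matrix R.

Step 1 — column means:
  mean(X_1) = (1 + 4 + 5 + 1) / 4 = 11/4 = 2.75
  mean(X_2) = (2 + 4 + 8 + 4) / 4 = 18/4 = 4.5

Step 2 — sample variances and covariances s[i,j] = (1/(n-1)) · Σ_k (x_{k,i} - mean_i) · (x_{k,j} - mean_j), with n-1 = 3:
  s[X_1,X_1] = ((-1.75)·(-1.75) + (1.25)·(1.25) + (2.25)·(2.25) + (-1.75)·(-1.75)) / 3 = 12.75/3 = 4.25
  s[X_1,X_2] = ((-1.75)·(-2.5) + (1.25)·(-0.5) + (2.25)·(3.5) + (-1.75)·(-0.5)) / 3 = 12.5/3 = 4.1667
  s[X_2,X_2] = ((-2.5)·(-2.5) + (-0.5)·(-0.5) + (3.5)·(3.5) + (-0.5)·(-0.5)) / 3 = 19/3 = 6.3333
  Sample standard deviations s_i = √(s[i,i]):
  s(X_1) = √(4.25) = 2.0616
  s(X_2) = √(6.3333) = 2.5166

Step 3 — r_{ij} = s_{ij} / (s_i · s_j):
  r[X_1,X_1] = 1 (diagonal).
  r[X_1,X_2] = 4.1667 / (2.0616 · 2.5166) = 4.1667 / 5.1881 = 0.8031
  r[X_2,X_2] = 1 (diagonal).

R is symmetric with unit diagonal. Assembling:

R = [[1, 0.8031],
 [0.8031, 1]]


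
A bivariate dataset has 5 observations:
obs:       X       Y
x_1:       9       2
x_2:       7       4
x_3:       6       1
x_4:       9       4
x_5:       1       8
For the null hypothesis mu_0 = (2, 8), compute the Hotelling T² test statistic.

Step 1 — sample mean vector:
  mean(X) = (9 + 7 + 6 + 9 + 1) / 5 = 32/5 = 6.4
  mean(Y) = (2 + 4 + 1 + 4 + 8) / 5 = 19/5 = 3.8
  x̄ = (6.4, 3.8),  deviation x̄ - mu_0 = (6.4, 3.8) - (2, 8) = (4.4, -4.2).

Step 2 — sample covariance matrix, S[i,j] = (1/(n-1)) · Σ_k (x_{k,i} - mean_i) · (x_{k,j} - mean_j), divisor n-1 = 4:
  S[X,X] = ((2.6)·(2.6) + (0.6)·(0.6) + (-0.4)·(-0.4) + (2.6)·(2.6) + (-5.4)·(-5.4)) / 4 = 43.2/4 = 10.8
  S[X,Y] = ((2.6)·(-1.8) + (0.6)·(0.2) + (-0.4)·(-2.8) + (2.6)·(0.2) + (-5.4)·(4.2)) / 4 = -25.6/4 = -6.4
  S[Y,Y] = ((-1.8)·(-1.8) + (0.2)·(0.2) + (-2.8)·(-2.8) + (0.2)·(0.2) + (4.2)·(4.2)) / 4 = 28.8/4 = 7.2
  S = [[10.8, -6.4],
 [-6.4, 7.2]].

Step 3 — invert S. det(S) = 10.8·7.2 - (-6.4)² = 36.8.
  S^{-1} = (1/det) · [[d, -b], [-b, a]] = [[0.1957, 0.1739],
 [0.1739, 0.2935]].

Step 4 — quadratic form (x̄ - mu_0)^T · S^{-1} · (x̄ - mu_0):
  S^{-1} · (x̄ - mu_0) = (0.1304, -0.4674),
  (x̄ - mu_0)^T · [...] = (4.4)·(0.1304) + (-4.2)·(-0.4674) = 2.537.

Step 5 — scale by n: T² = 5 · 2.537 = 12.6848.

T² ≈ 12.6848


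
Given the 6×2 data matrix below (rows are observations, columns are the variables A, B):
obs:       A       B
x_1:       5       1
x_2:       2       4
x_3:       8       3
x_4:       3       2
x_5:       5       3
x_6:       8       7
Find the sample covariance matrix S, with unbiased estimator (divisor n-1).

Step 1 — column means:
  mean(A) = (5 + 2 + 8 + 3 + 5 + 8) / 6 = 31/6 = 5.1667
  mean(B) = (1 + 4 + 3 + 2 + 3 + 7) / 6 = 20/6 = 3.3333

Step 2 — sample covariance S[i,j] = (1/(n-1)) · Σ_k (x_{k,i} - mean_i) · (x_{k,j} - mean_j), with n-1 = 5.
  S[A,A] = ((-0.1667)·(-0.1667) + (-3.1667)·(-3.1667) + (2.8333)·(2.8333) + (-2.1667)·(-2.1667) + (-0.1667)·(-0.1667) + (2.8333)·(2.8333)) / 5 = 30.8333/5 = 6.1667
  S[A,B] = ((-0.1667)·(-2.3333) + (-3.1667)·(0.6667) + (2.8333)·(-0.3333) + (-2.1667)·(-1.3333) + (-0.1667)·(-0.3333) + (2.8333)·(3.6667)) / 5 = 10.6667/5 = 2.1333
  S[B,B] = ((-2.3333)·(-2.3333) + (0.6667)·(0.6667) + (-0.3333)·(-0.3333) + (-1.3333)·(-1.3333) + (-0.3333)·(-0.3333) + (3.6667)·(3.6667)) / 5 = 21.3333/5 = 4.2667

S is symmetric (S[j,i] = S[i,j]). Assembling:

S = [[6.1667, 2.1333],
 [2.1333, 4.2667]]


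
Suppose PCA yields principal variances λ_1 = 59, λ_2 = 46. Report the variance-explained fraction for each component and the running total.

Step 1 — total variance = trace(Sigma) = Σ λ_i = 59 + 46 = 105.

Step 2 — fraction explained by component i = λ_i / Σ λ:
  PC1: 59/105 = 0.5619
  PC2: 46/105 = 0.4381

Step 3 — cumulative fraction after k components = (λ_1 + ... + λ_k) / Σ λ:
  k = 1: 59/105 = 0.5619
  k = 2: (59 + 46)/105 = 105/105 = 1

Summary (fraction, with percent):

explained: PC1 0.5619 (56.19%), PC2 0.4381 (43.81%);  cumulative: 0.5619, 1


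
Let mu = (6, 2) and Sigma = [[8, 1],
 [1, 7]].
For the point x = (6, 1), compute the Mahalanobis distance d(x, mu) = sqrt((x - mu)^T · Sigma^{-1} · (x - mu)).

Step 1 — centre the observation: (x - mu) = (0, -1).

Step 2 — invert Sigma. det(Sigma) = 8·7 - (1)² = 55.
  Sigma^{-1} = (1/det) · [[d, -b], [-b, a]] = [[0.1273, -0.0182],
 [-0.0182, 0.1455]].

Step 3 — form the quadratic (x - mu)^T · Sigma^{-1} · (x - mu):
  Sigma^{-1} · (x - mu) = (0.0182, -0.1455).
  (x - mu)^T · [Sigma^{-1} · (x - mu)] = (0)·(0.0182) + (-1)·(-0.1455) = 0.1455.

Step 4 — take square root: d = √(0.1455) ≈ 0.3814.

d(x, mu) = √(0.1455) ≈ 0.3814


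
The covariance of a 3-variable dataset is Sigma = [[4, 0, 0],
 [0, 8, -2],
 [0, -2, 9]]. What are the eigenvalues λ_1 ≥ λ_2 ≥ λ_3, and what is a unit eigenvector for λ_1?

Step 1 — characteristic polynomial p(λ) = det(λI - Sigma) = λ³ - tr·λ² + c_1·λ - det, where tr = trace, c_1 = sum of the principal 2×2 minors, det = det(Sigma):
  tr = 4 + 8 + 9 = 21,
  c_1 = (4·8 - (0)²) + (4·9 - (0)²) + (8·9 - (-2)²) = 32 + 36 + 68 = 136,
  det = 4·(8·9 - (-2)²) - (0)·((0)·9 - (-2)·(0)) + (0)·((0)·(-2) - 8·(0)) = 4·(68) - (0)·(0) + (0)·(0) = 272.
  So p(λ) = λ³ - 21λ² + 136λ - 272.
Step 2 — look for an integer root (rational root theorem: any rational root is an integer divisor of 272). Testing λ = 4:
  p(4) = 64 - 336 + 544 - 272 = 0  ✓
  Dividing out (λ - 4): p(λ) = (λ - 4)(λ² - 17λ + 68).
Step 3 — remaining eigenvalues from the quadratic λ² - 17λ + 68 = 0:
  Δ = 17² - 4·68 = 289 - 272 = 17,  λ = (17 ± √17)/2 = (17 ± 4.1231)/2 ≈ 10.5616 or 6.4384.
  Sorted: λ_1 = 10.5616,  λ_2 = 6.4384,  λ_3 = 4  (check: sum = 21 = tr ✓).

Step 4 — unit eigenvector for λ_1 ≈ 10.5616: v spans the null space of (Sigma - λ_1 I), whose rows are
  r_1 = (-6.5616, 0, 0),  r_2 = (0, -2.5616, -2),  r_3 = (0, -2, -1.5616).
  v is orthogonal to every row, so take v ∝ r_1 × r_2 = ((0)·(-2) - (0)·(-2.5616), (0)·(0) - (-6.5616)·(-2), (-6.5616)·(-2.5616) - (0)·(0)) ≈ (0, -13.1231, 16.8078).
  Rescale (multiply by -1 so the first nonzero entry is positive): u = (0, 13.1231, -16.8078).
  ||u|| = √((0)² + (13.1231)² + (-16.8078)²) = √(454.7168) ≈ 21.3241,  v_1 = u/||u|| ≈ (0, 0.6154, -0.7882) (||v_1|| = 1).

λ_1 = 10.5616,  λ_2 = 6.4384,  λ_3 = 4;  v_1 ≈ (0, 0.6154, -0.7882)


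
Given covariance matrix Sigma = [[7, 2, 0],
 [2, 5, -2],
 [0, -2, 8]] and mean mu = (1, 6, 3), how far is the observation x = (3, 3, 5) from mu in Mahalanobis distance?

Step 1 — centre the observation: (x - mu) = (2, -3, 2).

Step 2 — invert Sigma (cofactor / det for 3×3, or solve directly):
  Sigma^{-1} = [[0.1636, -0.0727, -0.0182],
 [-0.0727, 0.2545, 0.0636],
 [-0.0182, 0.0636, 0.1409]].

Step 3 — form the quadratic (x - mu)^T · Sigma^{-1} · (x - mu):
  Sigma^{-1} · (x - mu) = (0.5091, -0.7818, 0.0545).
  (x - mu)^T · [Sigma^{-1} · (x - mu)] = (2)·(0.5091) + (-3)·(-0.7818) + (2)·(0.0545) = 3.4727.

Step 4 — take square root: d = √(3.4727) ≈ 1.8635.

d(x, mu) = √(3.4727) ≈ 1.8635


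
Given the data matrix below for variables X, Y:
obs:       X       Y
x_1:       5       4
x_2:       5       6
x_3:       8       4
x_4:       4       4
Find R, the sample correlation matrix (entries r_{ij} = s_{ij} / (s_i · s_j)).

Step 1 — column means:
  mean(X) = (5 + 5 + 8 + 4) / 4 = 22/4 = 5.5
  mean(Y) = (4 + 6 + 4 + 4) / 4 = 18/4 = 4.5

Step 2 — sample variances and covariances s[i,j] = (1/(n-1)) · Σ_k (x_{k,i} - mean_i) · (x_{k,j} - mean_j), with n-1 = 3:
  s[X,X] = ((-0.5)·(-0.5) + (-0.5)·(-0.5) + (2.5)·(2.5) + (-1.5)·(-1.5)) / 3 = 9/3 = 3
  s[X,Y] = ((-0.5)·(-0.5) + (-0.5)·(1.5) + (2.5)·(-0.5) + (-1.5)·(-0.5)) / 3 = -1/3 = -0.3333
  s[Y,Y] = ((-0.5)·(-0.5) + (1.5)·(1.5) + (-0.5)·(-0.5) + (-0.5)·(-0.5)) / 3 = 3/3 = 1
  Sample standard deviations s_i = √(s[i,i]):
  s(X) = √(3) = 1.7321
  s(Y) = √(1) = 1

Step 3 — r_{ij} = s_{ij} / (s_i · s_j):
  r[X,X] = 1 (diagonal).
  r[X,Y] = -0.3333 / (1.7321 · 1) = -0.3333 / 1.7321 = -0.1925
  r[Y,Y] = 1 (diagonal).

R is symmetric with unit diagonal. Assembling:

R = [[1, -0.1925],
 [-0.1925, 1]]


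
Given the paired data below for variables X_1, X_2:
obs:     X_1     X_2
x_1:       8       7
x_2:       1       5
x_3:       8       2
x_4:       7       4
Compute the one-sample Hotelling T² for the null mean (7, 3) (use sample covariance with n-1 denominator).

Step 1 — sample mean vector:
  mean(X_1) = (8 + 1 + 8 + 7) / 4 = 24/4 = 6
  mean(X_2) = (7 + 5 + 2 + 4) / 4 = 18/4 = 4.5
  x̄ = (6, 4.5),  deviation x̄ - mu_0 = (6, 4.5) - (7, 3) = (-1, 1.5).

Step 2 — sample covariance matrix, S[i,j] = (1/(n-1)) · Σ_k (x_{k,i} - mean_i) · (x_{k,j} - mean_j), divisor n-1 = 3:
  S[X_1,X_1] = ((2)·(2) + (-5)·(-5) + (2)·(2) + (1)·(1)) / 3 = 34/3 = 11.3333
  S[X_1,X_2] = ((2)·(2.5) + (-5)·(0.5) + (2)·(-2.5) + (1)·(-0.5)) / 3 = -3/3 = -1
  S[X_2,X_2] = ((2.5)·(2.5) + (0.5)·(0.5) + (-2.5)·(-2.5) + (-0.5)·(-0.5)) / 3 = 13/3 = 4.3333
  S = [[11.3333, -1],
 [-1, 4.3333]].

Step 3 — invert S. det(S) = 11.3333·4.3333 - (-1)² = 48.1111.
  S^{-1} = (1/det) · [[d, -b], [-b, a]] = [[0.0901, 0.0208],
 [0.0208, 0.2356]].

Step 4 — quadratic form (x̄ - mu_0)^T · S^{-1} · (x̄ - mu_0):
  S^{-1} · (x̄ - mu_0) = (-0.0589, 0.3326),
  (x̄ - mu_0)^T · [...] = (-1)·(-0.0589) + (1.5)·(0.3326) = 0.5577.

Step 5 — scale by n: T² = 4 · 0.5577 = 2.2309.

T² ≈ 2.2309


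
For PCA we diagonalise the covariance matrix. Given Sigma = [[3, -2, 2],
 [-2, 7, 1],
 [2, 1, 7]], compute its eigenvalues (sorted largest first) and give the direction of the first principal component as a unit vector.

Step 1 — characteristic polynomial p(λ) = det(λI - Sigma) = λ³ - tr·λ² + c_1·λ - det, where tr = trace, c_1 = sum of the principal 2×2 minors, det = det(Sigma):
  tr = 3 + 7 + 7 = 17,
  c_1 = (3·7 - (-2)²) + (3·7 - (2)²) + (7·7 - (1)²) = 17 + 17 + 48 = 82,
  det = 3·(7·7 - (1)²) - (-2)·((-2)·7 - (1)·(2)) + (2)·((-2)·(1) - 7·(2)) = 3·(48) - (-2)·(-16) + (2)·(-16) = 80.
  So p(λ) = λ³ - 17λ² + 82λ - 80.
Step 2 — look for an integer root (rational root theorem: any rational root is an integer divisor of 80). Testing λ = 8:
  p(8) = 512 - 1088 + 656 - 80 = 0  ✓
  Dividing out (λ - 8): p(λ) = (λ - 8)(λ² - 9λ + 10).
Step 3 — remaining eigenvalues from the quadratic λ² - 9λ + 10 = 0:
  Δ = 9² - 4·10 = 81 - 40 = 41,  λ = (9 ± √41)/2 = (9 ± 6.4031)/2 ≈ 7.7016 or 1.2984.
  Sorted: λ_1 = 8,  λ_2 = 7.7016,  λ_3 = 1.2984  (check: sum = 17 = tr ✓).

Step 4 — unit eigenvector for λ_1 = 8: v spans the null space of (Sigma - λ_1 I), whose rows are
  r_1 = (-5, -2, 2),  r_2 = (-2, -1, 1),  r_3 = (2, 1, -1).
  v is orthogonal to every row, so take v ∝ r_1 × r_2 = ((-2)·(1) - (2)·(-1), (2)·(-2) - (-5)·(1), (-5)·(-1) - (-2)·(-2)) = (0, 1, 1).
  Let u = (0, 1, 1).
  ||u|| = √((0)² + (1)² + (1)²) = √(2) ≈ 1.4142,  v_1 = u/||u|| ≈ (0, 0.7071, 0.7071) (||v_1|| = 1).

λ_1 = 8,  λ_2 = 7.7016,  λ_3 = 1.2984;  v_1 ≈ (0, 0.7071, 0.7071)


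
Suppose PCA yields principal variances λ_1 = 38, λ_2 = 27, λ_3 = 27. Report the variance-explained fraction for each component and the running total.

Step 1 — total variance = trace(Sigma) = Σ λ_i = 38 + 27 + 27 = 92.

Step 2 — fraction explained by component i = λ_i / Σ λ:
  PC1: 38/92 = 0.413
  PC2: 27/92 = 0.2935
  PC3: 27/92 = 0.2935

Step 3 — cumulative fraction after k components = (λ_1 + ... + λ_k) / Σ λ:
  k = 1: 38/92 = 0.413
  k = 2: (38 + 27)/92 = 65/92 = 0.7065
  k = 3: (38 + 27 + 27)/92 = 92/92 = 1

Summary (fraction, with percent):

explained: PC1 0.413 (41.3%), PC2 0.2935 (29.35%), PC3 0.2935 (29.35%);  cumulative: 0.413, 0.7065, 1


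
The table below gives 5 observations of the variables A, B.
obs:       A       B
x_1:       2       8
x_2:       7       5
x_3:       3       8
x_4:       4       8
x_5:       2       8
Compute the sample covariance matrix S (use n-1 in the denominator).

Step 1 — column means:
  mean(A) = (2 + 7 + 3 + 4 + 2) / 5 = 18/5 = 3.6
  mean(B) = (8 + 5 + 8 + 8 + 8) / 5 = 37/5 = 7.4

Step 2 — sample covariance S[i,j] = (1/(n-1)) · Σ_k (x_{k,i} - mean_i) · (x_{k,j} - mean_j), with n-1 = 4.
  S[A,A] = ((-1.6)·(-1.6) + (3.4)·(3.4) + (-0.6)·(-0.6) + (0.4)·(0.4) + (-1.6)·(-1.6)) / 4 = 17.2/4 = 4.3
  S[A,B] = ((-1.6)·(0.6) + (3.4)·(-2.4) + (-0.6)·(0.6) + (0.4)·(0.6) + (-1.6)·(0.6)) / 4 = -10.2/4 = -2.55
  S[B,B] = ((0.6)·(0.6) + (-2.4)·(-2.4) + (0.6)·(0.6) + (0.6)·(0.6) + (0.6)·(0.6)) / 4 = 7.2/4 = 1.8

S is symmetric (S[j,i] = S[i,j]). Assembling:

S = [[4.3, -2.55],
 [-2.55, 1.8]]


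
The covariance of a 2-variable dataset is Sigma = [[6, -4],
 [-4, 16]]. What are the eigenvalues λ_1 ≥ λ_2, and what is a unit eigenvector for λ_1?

Step 1 — characteristic polynomial of 2×2 Sigma:
  det(Sigma - λI) = λ² - trace · λ + det = 0.
  trace = 6 + 16 = 22, det = 6·16 - (-4)² = 80.
Step 2 — discriminant:
  Δ = trace² - 4·det = 484 - 320 = 164.
Step 3 — eigenvalues:
  λ = (trace ± √Δ)/2 = (22 ± 12.8062)/2,
  λ_1 = 17.4031,  λ_2 = 4.5969.

Step 4 — unit eigenvector for λ_1: solve (Sigma - λ_1 I)v = 0. First row:
  (6 - 17.4031)·v_x + (-4)·v_y = 0, i.e. (-11.4031)·v_x + (-4)·v_y = 0,
  so v ∝ (b, λ_1 - a) = (-4, 11.4031); multiply by -1 so the first entry is positive: u = (4, -11.4031).
  ||u|| = √((4)² + (-11.4031)²) = √(146.0312) ≈ 12.0843,
  v_1 = u/||u|| ≈ (0.331, -0.9436) (||v_1|| = 1).

λ_1 = 17.4031,  λ_2 = 4.5969;  v_1 ≈ (0.331, -0.9436)
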